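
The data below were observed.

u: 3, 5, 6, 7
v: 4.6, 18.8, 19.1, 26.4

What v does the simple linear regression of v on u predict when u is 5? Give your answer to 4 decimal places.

n = 4, Σx = 21, Σy = 68.9, Σxy = 407.2, Σx² = 119
Sxx = Σx² − (Σx)²/n = 119 − 110.25 = 8.75
Sxy = Σxy − (Σx)(Σy)/n = 407.2 − 361.725 = 45.475
b = Sxy/Sxx = 45.475/8.75 = 5.197143
a = ȳ − b·x̄ = 17.225 − 5.197143·5.25 = -10.06
ŷ(5) = a + b·5 = -10.06 + 5.197143·5 = 15.925714

15.9257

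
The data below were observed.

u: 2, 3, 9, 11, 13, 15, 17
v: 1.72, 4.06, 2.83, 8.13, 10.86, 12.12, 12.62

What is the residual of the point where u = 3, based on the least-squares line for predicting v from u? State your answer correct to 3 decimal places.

1.696

n = 7, Σx = 70, Σy = 52.34, Σxy = 668.04, Σx² = 898
Sxx = Σx² − (Σx)²/n = 898 − 700 = 198
Sxy = Σxy − (Σx)(Σy)/n = 668.04 − 523.4 = 144.64
b = Sxy/Sxx = 144.64/198 = 0.730505
a = ȳ − b·x̄ = 7.477143 − 0.730505·10 = 0.172092
ŷ(3) = 0.172092 + 0.730505·3 = 2.363608
residual = y − ŷ = 4.06 − 2.363608 = 1.696392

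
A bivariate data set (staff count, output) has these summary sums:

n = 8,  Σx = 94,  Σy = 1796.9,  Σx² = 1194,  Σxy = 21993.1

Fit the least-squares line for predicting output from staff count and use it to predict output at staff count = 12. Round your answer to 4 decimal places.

227.0693

Sxx = Σx² − (Σx)²/n = 1194 − 1104.5 = 89.5
Sxy = Σxy − (Σx)(Σy)/n = 21993.1 − 21113.575 = 879.525
b = Sxy/Sxx = 879.525/89.5 = 9.827095
a = ȳ − b·x̄ = 224.6125 − 9.827095·11.75 = 109.144134
ŷ(12) = a + b·12 = 109.144134 + 9.827095·12 = 227.069274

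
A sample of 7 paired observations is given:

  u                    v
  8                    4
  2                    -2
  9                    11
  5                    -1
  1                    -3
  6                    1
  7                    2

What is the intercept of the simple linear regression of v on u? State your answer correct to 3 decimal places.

n = 7, Σx = 38, Σy = 12, Σxy = 139, Σx² = 260
Sxx = Σx² − (Σx)²/n = 260 − 206.285714 = 53.714286
Sxy = Σxy − (Σx)(Σy)/n = 139 − 65.142857 = 73.857143
b = Sxy/Sxx = 73.857143/53.714286 = 1.375
a = ȳ − b·x̄ = 1.714286 − 1.375·5.428571 = -5.75

-5.750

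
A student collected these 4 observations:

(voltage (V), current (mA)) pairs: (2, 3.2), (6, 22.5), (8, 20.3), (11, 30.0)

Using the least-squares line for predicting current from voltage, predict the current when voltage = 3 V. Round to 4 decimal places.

n = 4, Σx = 27, Σy = 76, Σxy = 633.8, Σx² = 225
Sxx = Σx² − (Σx)²/n = 225 − 182.25 = 42.75
Sxy = Σxy − (Σx)(Σy)/n = 633.8 − 513 = 120.8
b = Sxy/Sxx = 120.8/42.75 = 2.825731
a = ȳ − b·x̄ = 19 − 2.825731·6.75 = -0.073684
ŷ(3) = a + b·3 = -0.073684 + 2.825731·3 = 8.403509

8.4035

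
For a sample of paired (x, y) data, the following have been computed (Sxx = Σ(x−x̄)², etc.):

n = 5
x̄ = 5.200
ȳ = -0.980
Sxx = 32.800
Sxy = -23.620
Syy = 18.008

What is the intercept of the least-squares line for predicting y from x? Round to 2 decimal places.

b = Sxy/Sxx = -23.62/32.8 = -0.720122
a = ȳ − b·x̄ = -0.98 − (-0.720122)·5.2 = 2.764634

2.76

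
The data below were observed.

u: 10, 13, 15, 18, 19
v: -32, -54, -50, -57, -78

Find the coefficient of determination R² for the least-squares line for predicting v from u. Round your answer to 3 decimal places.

n = 5, Σx = 75, Σy = -271, Σxy = -4280, Σx² = 1179, Σy² = 15773
Sxx = Σx² − (Σx)²/n = 1179 − 1125 = 54
Sxy = Σxy − (Σx)(Σy)/n = -4280 − (-4065) = -215
Syy = Σy² − (Σy)²/n = 15773 − 14688.2 = 1084.8
R² = Sxy²/(Sxx·Syy) = (-215)²/(54·1084.8) = 0.789103

0.789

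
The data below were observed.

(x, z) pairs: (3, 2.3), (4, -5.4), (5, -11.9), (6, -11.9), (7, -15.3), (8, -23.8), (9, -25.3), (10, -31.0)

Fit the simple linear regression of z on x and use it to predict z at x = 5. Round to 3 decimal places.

-8.650

n = 8, Σx = 52, Σy = -122.3, Σxy = -980.8, Σx² = 380
Sxx = Σx² − (Σx)²/n = 380 − 338 = 42
Sxy = Σxy − (Σx)(Σy)/n = -980.8 − (-794.95) = -185.85
b = Sxy/Sxx = -185.85/42 = -4.425
a = ȳ − b·x̄ = -15.2875 − (-4.425)·6.5 = 13.475
ŷ(5) = a + b·5 = 13.475 + (-4.425)·5 = -8.65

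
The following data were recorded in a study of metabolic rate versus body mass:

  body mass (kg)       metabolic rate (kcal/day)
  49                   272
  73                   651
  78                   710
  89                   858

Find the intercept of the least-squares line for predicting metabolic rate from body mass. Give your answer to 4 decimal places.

-443.8409

n = 4, Σx = 289, Σy = 2491, Σxy = 192593, Σx² = 21735
Sxx = Σx² − (Σx)²/n = 21735 − 20880.25 = 854.75
Sxy = Σxy − (Σx)(Σy)/n = 192593 − 179974.75 = 12618.25
b = Sxy/Sxx = 12618.25/854.75 = 14.762504
a = ȳ − b·x̄ = 622.75 − 14.762504·72.25 = -443.840889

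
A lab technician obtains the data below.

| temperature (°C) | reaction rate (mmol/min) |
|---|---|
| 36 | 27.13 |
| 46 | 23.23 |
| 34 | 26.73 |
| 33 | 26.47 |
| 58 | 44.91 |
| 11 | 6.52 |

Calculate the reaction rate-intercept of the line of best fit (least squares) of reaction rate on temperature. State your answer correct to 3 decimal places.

n = 6, Σx = 218, Σy = 154.99, Σxy = 6504.09, Σx² = 9142
Sxx = Σx² − (Σx)²/n = 9142 − 7920.666667 = 1221.333333
Sxy = Σxy − (Σx)(Σy)/n = 6504.09 − 5631.303333 = 872.786667
b = Sxy/Sxx = 872.786667/1221.333333 = 0.714618
a = ȳ − b·x̄ = 25.831667 − 0.714618·36.333333 = -0.132784

-0.133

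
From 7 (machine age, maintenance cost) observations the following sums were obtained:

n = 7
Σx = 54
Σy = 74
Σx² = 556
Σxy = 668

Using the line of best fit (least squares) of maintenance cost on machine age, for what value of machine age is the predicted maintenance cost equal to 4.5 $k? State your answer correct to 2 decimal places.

-1.00

Sxx = Σx² − (Σx)²/n = 556 − 416.571429 = 139.428571
Sxy = Σxy − (Σx)(Σy)/n = 668 − 570.857143 = 97.142857
b = Sxy/Sxx = 97.142857/139.428571 = 0.696721
a = ȳ − b·x̄ = 10.571429 − 0.696721·7.714286 = 5.196721
Set a + b·x = 4.5: x = (4.5 − 5.196721) / 0.696721 = -1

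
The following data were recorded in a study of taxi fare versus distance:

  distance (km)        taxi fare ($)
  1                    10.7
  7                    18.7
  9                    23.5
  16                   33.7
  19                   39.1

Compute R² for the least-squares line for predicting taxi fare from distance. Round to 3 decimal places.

n = 5, Σx = 52, Σy = 125.7, Σxy = 1635.2, Σx² = 748, Σy² = 3680.93
Sxx = Σx² − (Σx)²/n = 748 − 540.8 = 207.2
Sxy = Σxy − (Σx)(Σy)/n = 1635.2 − 1307.28 = 327.92
Syy = Σy² − (Σy)²/n = 3680.93 − 3160.098 = 520.832
R² = Sxy²/(Sxx·Syy) = (327.92)²/(207.2·520.832) = 0.996434

0.996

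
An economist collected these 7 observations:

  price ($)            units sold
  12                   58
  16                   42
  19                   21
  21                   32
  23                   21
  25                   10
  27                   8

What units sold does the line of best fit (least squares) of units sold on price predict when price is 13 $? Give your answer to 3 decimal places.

51.672

n = 7, Σx = 143, Σy = 192, Σxy = 3388, Σx² = 3085
Sxx = Σx² − (Σx)²/n = 3085 − 2921.285714 = 163.714286
Sxy = Σxy − (Σx)(Σy)/n = 3388 − 3922.285714 = -534.285714
b = Sxy/Sxx = -534.285714/163.714286 = -3.263525
a = ȳ − b·x̄ = 27.428571 − (-3.263525)·20.428571 = 94.097731
ŷ(13) = a + b·13 = 94.097731 + (-3.263525)·13 = 51.671902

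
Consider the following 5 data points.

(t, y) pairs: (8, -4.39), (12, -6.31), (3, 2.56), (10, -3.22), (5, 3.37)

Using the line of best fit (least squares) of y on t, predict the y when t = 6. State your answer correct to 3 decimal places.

n = 5, Σx = 38, Σy = -7.99, Σxy = -118.51, Σx² = 342
Sxx = Σx² − (Σx)²/n = 342 − 288.8 = 53.2
Sxy = Σxy − (Σx)(Σy)/n = -118.51 − (-60.724) = -57.786
b = Sxy/Sxx = -57.786/53.2 = -1.086203
a = ȳ − b·x̄ = -1.598 − (-1.086203)·7.6 = 6.657143
ŷ(6) = a + b·6 = 6.657143 + (-1.086203)·6 = 0.139925

0.140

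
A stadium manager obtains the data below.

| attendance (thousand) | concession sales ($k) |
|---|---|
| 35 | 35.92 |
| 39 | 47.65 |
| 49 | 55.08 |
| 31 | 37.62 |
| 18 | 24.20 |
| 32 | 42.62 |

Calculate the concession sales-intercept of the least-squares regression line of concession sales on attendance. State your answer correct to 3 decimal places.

6.837

n = 6, Σx = 204, Σy = 243.09, Σxy = 8780.13, Σx² = 7456
Sxx = Σx² − (Σx)²/n = 7456 − 6936 = 520
Sxy = Σxy − (Σx)(Σy)/n = 8780.13 − 8265.06 = 515.07
b = Sxy/Sxx = 515.07/520 = 0.990519
a = ȳ − b·x̄ = 40.515 − 0.990519·34 = 6.837346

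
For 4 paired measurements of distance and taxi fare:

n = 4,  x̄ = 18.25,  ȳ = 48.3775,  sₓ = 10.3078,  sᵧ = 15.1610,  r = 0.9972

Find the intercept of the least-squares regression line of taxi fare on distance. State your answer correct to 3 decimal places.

b = r · sᵧ/sₓ = 0.9972 · 15.161/10.3078 = 1.466710
a = ȳ − b·x̄ = 48.3775 − 1.466710·18.25 = 21.610050

21.610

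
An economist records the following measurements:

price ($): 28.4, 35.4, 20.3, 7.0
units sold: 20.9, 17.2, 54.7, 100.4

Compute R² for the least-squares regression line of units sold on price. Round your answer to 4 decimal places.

0.9607

n = 4, Σx = 91.1, Σy = 193.2, Σxy = 3015.65, Σx² = 2520.81, Σy² = 13804.9
Sxx = Σx² − (Σx)²/n = 2520.81 − 2074.8025 = 446.0075
Sxy = Σxy − (Σx)(Σy)/n = 3015.65 − 4400.13 = -1384.48
Syy = Σy² − (Σy)²/n = 13804.9 − 9331.56 = 4473.34
R² = Sxy²/(Sxx·Syy) = (-1384.48)²/(446.0075·4473.34) = 0.960725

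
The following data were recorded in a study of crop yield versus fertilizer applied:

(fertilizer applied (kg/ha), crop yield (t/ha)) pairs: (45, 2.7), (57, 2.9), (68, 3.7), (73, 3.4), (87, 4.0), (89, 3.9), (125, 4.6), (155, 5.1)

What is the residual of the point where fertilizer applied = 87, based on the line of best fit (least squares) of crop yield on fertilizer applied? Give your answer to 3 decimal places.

0.221

n = 8, Σx = 699, Σy = 30.3, Σxy = 2847.2, Σx² = 70367
Sxx = Σx² − (Σx)²/n = 70367 − 61075.125 = 9291.875
Sxy = Σxy − (Σx)(Σy)/n = 2847.2 − 2647.4625 = 199.7375
b = Sxy/Sxx = 199.7375/9291.875 = 0.021496
a = ȳ − b·x̄ = 3.7875 − 0.021496·87.375 = 1.909293
ŷ(87) = 1.909293 + 0.021496·87 = 3.779439
residual = y − ŷ = 4.0 − 3.779439 = 0.220561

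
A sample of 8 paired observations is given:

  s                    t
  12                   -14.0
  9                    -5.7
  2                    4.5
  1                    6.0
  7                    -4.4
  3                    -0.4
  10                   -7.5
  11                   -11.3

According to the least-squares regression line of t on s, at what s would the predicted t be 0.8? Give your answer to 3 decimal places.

3.823

n = 8, Σx = 55, Σy = -32.8, Σxy = -435.6, Σx² = 509
Sxx = Σx² − (Σx)²/n = 509 − 378.125 = 130.875
Sxy = Σxy − (Σx)(Σy)/n = -435.6 − (-225.5) = -210.1
b = Sxy/Sxx = -210.1/130.875 = -1.605349
a = ȳ − b·x̄ = -4.1 − (-1.605349)·6.875 = 6.936772
Set a + b·x = 0.8: x = (0.8 − 6.936772) / (-1.605349) = 3.822703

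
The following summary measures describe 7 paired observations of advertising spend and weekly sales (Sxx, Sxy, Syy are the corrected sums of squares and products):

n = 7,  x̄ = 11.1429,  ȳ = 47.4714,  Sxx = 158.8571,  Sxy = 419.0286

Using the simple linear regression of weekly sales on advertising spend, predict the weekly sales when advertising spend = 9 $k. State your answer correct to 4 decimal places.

41.8189

b = Sxy/Sxx = 419.0286/158.8571 = 2.637771
a = ȳ − b·x̄ = 47.4714 − 2.637771·11.1429 = 18.078985
ŷ(9) = a + b·9 = 18.078985 + 2.637771·9 = 41.818921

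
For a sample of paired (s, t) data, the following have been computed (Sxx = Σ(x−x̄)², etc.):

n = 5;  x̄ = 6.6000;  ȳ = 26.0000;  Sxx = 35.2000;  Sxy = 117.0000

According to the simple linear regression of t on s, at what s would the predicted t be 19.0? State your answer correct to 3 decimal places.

b = Sxy/Sxx = 117/35.2 = 3.323864
a = ȳ − b·x̄ = 26 − 3.323864·6.6 = 4.0625
Set a + b·x = 19.0: x = (19.0 − 4.0625) / 3.323864 = 4.494017

4.494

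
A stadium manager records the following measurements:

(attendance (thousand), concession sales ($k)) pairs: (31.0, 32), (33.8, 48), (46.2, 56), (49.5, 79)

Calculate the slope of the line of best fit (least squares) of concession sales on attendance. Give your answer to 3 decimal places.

1.956

n = 4, Σx = 160.5, Σy = 215, Σxy = 9112.1, Σx² = 6688.13
Sxx = Σx² − (Σx)²/n = 6688.13 − 6440.0625 = 248.0675
Sxy = Σxy − (Σx)(Σy)/n = 9112.1 − 8626.875 = 485.225
b = Sxy/Sxx = 485.225/248.0675 = 1.956020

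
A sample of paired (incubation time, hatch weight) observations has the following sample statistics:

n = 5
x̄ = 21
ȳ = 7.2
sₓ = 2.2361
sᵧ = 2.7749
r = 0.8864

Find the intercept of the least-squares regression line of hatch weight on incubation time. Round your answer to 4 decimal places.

-15.8996

b = r · sᵧ/sₓ = 0.8864 · 2.7749/2.2361 = 1.099983
a = ȳ − b·x̄ = 7.2 − 1.099983·21 = -15.899637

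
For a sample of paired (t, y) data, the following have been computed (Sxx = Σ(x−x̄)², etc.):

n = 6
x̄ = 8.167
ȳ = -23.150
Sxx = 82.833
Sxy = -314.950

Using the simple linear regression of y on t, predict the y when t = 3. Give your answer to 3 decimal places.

b = Sxy/Sxx = -314.95/82.833 = -3.802229
a = ȳ − b·x̄ = -23.15 − (-3.802229)·8.167 = 7.902801
ŷ(3) = a + b·3 = 7.902801 + (-3.802229)·3 = -3.503885

-3.504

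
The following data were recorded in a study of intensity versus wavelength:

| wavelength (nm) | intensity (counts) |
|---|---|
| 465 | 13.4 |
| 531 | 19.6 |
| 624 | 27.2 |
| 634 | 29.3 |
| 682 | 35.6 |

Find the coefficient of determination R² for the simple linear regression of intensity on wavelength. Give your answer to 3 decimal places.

0.987

n = 5, Σx = 2936, Σy = 125.1, Σxy = 76466.8, Σx² = 1754642, Σy² = 3429.41
Sxx = Σx² − (Σx)²/n = 1754642 − 1724019.2 = 30622.8
Sxy = Σxy − (Σx)(Σy)/n = 76466.8 − 73458.72 = 3008.08
Syy = Σy² − (Σy)²/n = 3429.41 − 3130.002 = 299.408
R² = Sxy²/(Sxx·Syy) = (3008.08)²/(30622.8·299.408) = 0.986894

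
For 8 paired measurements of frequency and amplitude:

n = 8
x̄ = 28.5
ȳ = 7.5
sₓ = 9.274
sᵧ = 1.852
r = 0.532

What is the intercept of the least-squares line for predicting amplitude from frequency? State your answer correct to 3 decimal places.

4.472

b = r · sᵧ/sₓ = 0.532 · 1.852/9.274 = 0.106239
a = ȳ − b·x̄ = 7.5 − 0.106239·28.5 = 4.472178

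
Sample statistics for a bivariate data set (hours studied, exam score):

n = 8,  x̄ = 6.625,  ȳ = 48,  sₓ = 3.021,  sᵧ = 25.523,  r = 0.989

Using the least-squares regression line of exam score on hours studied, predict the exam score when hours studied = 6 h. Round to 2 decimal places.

42.78

b = r · sᵧ/sₓ = 0.989 · 25.523/3.021 = 8.355593
a = ȳ − b·x̄ = 48 − 8.355593·6.625 = -7.355805
ŷ(6) = a + b·6 = -7.355805 + 8.355593·6 = 42.777754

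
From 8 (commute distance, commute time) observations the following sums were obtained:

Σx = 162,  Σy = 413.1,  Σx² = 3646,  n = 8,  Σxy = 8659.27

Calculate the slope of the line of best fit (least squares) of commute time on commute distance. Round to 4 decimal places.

Sxx = Σx² − (Σx)²/n = 3646 − 3280.5 = 365.5
Sxy = Σxy − (Σx)(Σy)/n = 8659.27 − 8365.275 = 293.995
b = Sxy/Sxx = 293.995/365.5 = 0.804364

0.8044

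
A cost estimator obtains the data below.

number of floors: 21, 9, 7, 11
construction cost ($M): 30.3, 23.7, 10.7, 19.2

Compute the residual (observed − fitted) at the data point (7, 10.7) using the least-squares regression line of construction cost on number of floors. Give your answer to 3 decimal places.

n = 4, Σx = 48, Σy = 83.9, Σxy = 1135.7, Σx² = 692
Sxx = Σx² − (Σx)²/n = 692 − 576 = 116
Sxy = Σxy − (Σx)(Σy)/n = 1135.7 − 1006.8 = 128.9
b = Sxy/Sxx = 128.9/116 = 1.111207
a = ȳ − b·x̄ = 20.975 − 1.111207·12 = 7.640517
ŷ(7) = 7.640517 + 1.111207·7 = 15.418966
residual = y − ŷ = 10.7 − 15.418966 = -4.718966

-4.719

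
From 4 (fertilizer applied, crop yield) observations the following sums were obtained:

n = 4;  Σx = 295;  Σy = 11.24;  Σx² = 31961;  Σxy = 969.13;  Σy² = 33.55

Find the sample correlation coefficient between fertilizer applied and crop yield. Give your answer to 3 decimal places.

0.990

Sxx = Σx² − (Σx)²/n = 31961 − 21756.25 = 10204.75
Sxy = Σxy − (Σx)(Σy)/n = 969.13 − 828.95 = 140.18
Syy = Σy² − (Σy)²/n = 33.55 − 31.5844 = 1.9656
r = Sxy/√(Sxx·Syy) = 140.18/√(20058.4566) = 140.18/141.627881 = 0.989777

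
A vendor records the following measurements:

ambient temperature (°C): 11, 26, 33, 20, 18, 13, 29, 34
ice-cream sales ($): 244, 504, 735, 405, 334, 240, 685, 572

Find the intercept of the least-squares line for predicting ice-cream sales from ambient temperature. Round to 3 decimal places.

-2.355

n = 8, Σx = 184, Σy = 3719, Σxy = 96588, Σx² = 4776
Sxx = Σx² − (Σx)²/n = 4776 − 4232 = 544
Sxy = Σxy − (Σx)(Σy)/n = 96588 − 85537 = 11051
b = Sxy/Sxx = 11051/544 = 20.314338
a = ȳ − b·x̄ = 464.875 − 20.314338·23 = -2.354779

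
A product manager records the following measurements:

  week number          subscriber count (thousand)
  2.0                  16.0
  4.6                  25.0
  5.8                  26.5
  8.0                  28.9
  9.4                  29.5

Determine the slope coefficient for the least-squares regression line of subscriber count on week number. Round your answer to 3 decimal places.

n = 5, Σx = 29.8, Σy = 125.9, Σxy = 809.2, Σx² = 211.16
Sxx = Σx² − (Σx)²/n = 211.16 − 177.608 = 33.552
Sxy = Σxy − (Σx)(Σy)/n = 809.2 − 750.364 = 58.836
b = Sxy/Sxx = 58.836/33.552 = 1.753577

1.754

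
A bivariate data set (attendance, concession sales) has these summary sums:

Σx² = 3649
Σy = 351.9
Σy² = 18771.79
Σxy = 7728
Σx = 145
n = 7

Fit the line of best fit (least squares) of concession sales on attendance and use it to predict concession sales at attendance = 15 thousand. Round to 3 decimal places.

46.388

Sxx = Σx² − (Σx)²/n = 3649 − 3003.571429 = 645.428571
Sxy = Σxy − (Σx)(Σy)/n = 7728 − 7289.357143 = 438.642857
b = Sxy/Sxx = 438.642857/645.428571 = 0.679615
a = ȳ − b·x̄ = 50.271429 − 0.679615·20.714286 = 36.193692
ŷ(15) = a + b·15 = 36.193692 + 0.679615·15 = 46.387915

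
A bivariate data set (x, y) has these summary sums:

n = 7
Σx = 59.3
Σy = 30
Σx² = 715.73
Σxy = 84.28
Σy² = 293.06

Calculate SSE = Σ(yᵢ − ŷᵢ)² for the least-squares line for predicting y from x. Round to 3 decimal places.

Sxx = Σx² − (Σx)²/n = 715.73 − 502.355714 = 213.374286
Sxy = Σxy − (Σx)(Σy)/n = 84.28 − 254.142857 = -169.862857
Syy = Σy² − (Σy)²/n = 293.06 − 128.571429 = 164.488571
b = Sxy/Sxx = -169.862857/213.374286 = -0.796079
SSE = Syy − b·Sxy = 164.488571 − (-0.796079)·(-169.862857) = 29.264263

29.264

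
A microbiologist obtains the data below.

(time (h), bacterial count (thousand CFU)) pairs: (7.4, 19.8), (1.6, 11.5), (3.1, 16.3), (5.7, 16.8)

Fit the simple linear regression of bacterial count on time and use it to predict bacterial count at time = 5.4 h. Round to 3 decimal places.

n = 4, Σx = 17.8, Σy = 64.4, Σxy = 311.21, Σx² = 99.42
Sxx = Σx² − (Σx)²/n = 99.42 − 79.21 = 20.21
Sxy = Σxy − (Σx)(Σy)/n = 311.21 − 286.58 = 24.63
b = Sxy/Sxx = 24.63/20.21 = 1.218704
a = ȳ − b·x̄ = 16.1 − 1.218704·4.45 = 10.676769
ŷ(5.4) = a + b·5.4 = 10.676769 + 1.218704·5.4 = 17.257768

17.258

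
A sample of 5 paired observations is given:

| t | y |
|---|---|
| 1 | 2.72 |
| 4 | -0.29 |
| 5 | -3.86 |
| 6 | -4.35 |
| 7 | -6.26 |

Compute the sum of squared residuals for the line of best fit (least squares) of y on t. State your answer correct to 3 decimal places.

n = 5, Σx = 23, Σy = -12.04, Σxy = -87.66, Σx² = 127, Σy² = 80.4922
Sxx = Σx² − (Σx)²/n = 127 − 105.8 = 21.2
Sxy = Σxy − (Σx)(Σy)/n = -87.66 − (-55.384) = -32.276
Syy = Σy² − (Σy)²/n = 80.4922 − 28.99232 = 51.49988
b = Sxy/Sxx = -32.276/21.2 = -1.522453
SSE = Syy − b·Sxy = 51.49988 − (-1.522453)·(-32.276) = 2.361192

2.361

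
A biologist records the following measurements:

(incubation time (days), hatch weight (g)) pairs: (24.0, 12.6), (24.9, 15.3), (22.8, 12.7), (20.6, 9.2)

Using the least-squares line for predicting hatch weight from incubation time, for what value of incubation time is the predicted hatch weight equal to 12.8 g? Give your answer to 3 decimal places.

n = 4, Σx = 92.3, Σy = 49.8, Σxy = 1162.45, Σx² = 2140.21
Sxx = Σx² − (Σx)²/n = 2140.21 − 2129.8225 = 10.3875
Sxy = Σxy − (Σx)(Σy)/n = 1162.45 − 1149.135 = 13.315
b = Sxy/Sxx = 13.315/10.3875 = 1.281829
a = ȳ − b·x̄ = 12.45 − 1.281829·23.075 = -17.128207
Set a + b·x = 12.8: x = (12.8 − (-17.128207)) / 1.281829 = 23.348047

23.348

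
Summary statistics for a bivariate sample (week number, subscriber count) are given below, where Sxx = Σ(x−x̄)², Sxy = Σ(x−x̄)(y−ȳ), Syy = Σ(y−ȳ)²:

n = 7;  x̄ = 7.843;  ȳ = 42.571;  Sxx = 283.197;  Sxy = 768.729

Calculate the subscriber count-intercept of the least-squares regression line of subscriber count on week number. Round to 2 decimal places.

21.28

b = Sxy/Sxx = 768.729/283.197 = 2.714467
a = ȳ − b·x̄ = 42.571 − 2.714467·7.843 = 21.281433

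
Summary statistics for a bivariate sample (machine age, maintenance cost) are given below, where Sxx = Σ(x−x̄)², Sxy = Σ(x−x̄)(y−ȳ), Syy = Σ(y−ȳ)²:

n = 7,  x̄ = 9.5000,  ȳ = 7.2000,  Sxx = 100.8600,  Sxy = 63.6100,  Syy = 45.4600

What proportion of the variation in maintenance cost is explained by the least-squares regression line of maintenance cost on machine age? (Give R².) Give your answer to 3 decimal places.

0.882

R² = Sxy²/(Sxx·Syy) = (63.61)²/(100.86·45.46) = 0.882475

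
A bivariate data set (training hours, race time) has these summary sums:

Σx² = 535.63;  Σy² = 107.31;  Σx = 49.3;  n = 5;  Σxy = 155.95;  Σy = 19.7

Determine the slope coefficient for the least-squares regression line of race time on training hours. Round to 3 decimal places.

-0.773

Sxx = Σx² − (Σx)²/n = 535.63 − 486.098 = 49.532
Sxy = Σxy − (Σx)(Σy)/n = 155.95 − 194.242 = -38.292
b = Sxy/Sxx = -38.292/49.532 = -0.773076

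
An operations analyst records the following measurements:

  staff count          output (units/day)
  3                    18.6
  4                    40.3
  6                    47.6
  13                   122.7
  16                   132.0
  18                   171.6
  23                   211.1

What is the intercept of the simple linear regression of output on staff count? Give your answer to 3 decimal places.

n = 7, Σx = 83, Σy = 743.9, Σxy = 12153.8, Σx² = 1339
Sxx = Σx² − (Σx)²/n = 1339 − 984.142857 = 354.857143
Sxy = Σxy − (Σx)(Σy)/n = 12153.8 − 8820.528571 = 3333.271429
b = Sxy/Sxx = 3333.271429/354.857143 = 9.393277
a = ȳ − b·x̄ = 106.271429 − 9.393277·11.857143 = -5.105998

-5.106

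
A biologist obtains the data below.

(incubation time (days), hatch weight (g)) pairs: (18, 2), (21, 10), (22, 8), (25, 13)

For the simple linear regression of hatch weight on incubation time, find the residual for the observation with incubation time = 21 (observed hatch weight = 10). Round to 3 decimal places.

2.500

n = 4, Σx = 86, Σy = 33, Σxy = 747, Σx² = 1874
Sxx = Σx² − (Σx)²/n = 1874 − 1849 = 25
Sxy = Σxy − (Σx)(Σy)/n = 747 − 709.5 = 37.5
b = Sxy/Sxx = 37.5/25 = 1.5
a = ȳ − b·x̄ = 8.25 − 1.5·21.5 = -24
ŷ(21) = -24 + 1.5·21 = 7.5
residual = y − ŷ = 10 − 7.5 = 2.5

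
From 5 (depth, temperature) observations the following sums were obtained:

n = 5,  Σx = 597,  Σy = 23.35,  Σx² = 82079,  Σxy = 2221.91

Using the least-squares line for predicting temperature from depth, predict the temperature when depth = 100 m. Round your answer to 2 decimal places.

5.69

Sxx = Σx² − (Σx)²/n = 82079 − 71281.8 = 10797.2
Sxy = Σxy − (Σx)(Σy)/n = 2221.91 − 2787.99 = -566.08
b = Sxy/Sxx = -566.08/10797.2 = -0.052428
a = ȳ − b·x̄ = 4.67 − (-0.052428)·119.4 = 10.929952
ŷ(100) = a + b·100 = 10.929952 + (-0.052428)·100 = 5.687111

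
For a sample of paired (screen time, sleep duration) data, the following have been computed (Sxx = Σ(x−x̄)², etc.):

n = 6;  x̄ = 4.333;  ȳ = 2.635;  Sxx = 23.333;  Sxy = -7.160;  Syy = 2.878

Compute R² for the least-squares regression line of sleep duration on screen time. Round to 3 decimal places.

0.763

R² = Sxy²/(Sxx·Syy) = (-7.16)²/(23.333·2.878) = 0.763422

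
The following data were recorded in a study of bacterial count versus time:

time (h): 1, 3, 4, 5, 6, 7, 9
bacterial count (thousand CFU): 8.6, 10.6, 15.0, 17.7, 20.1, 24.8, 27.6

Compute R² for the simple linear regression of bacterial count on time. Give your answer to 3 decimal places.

n = 7, Σx = 35, Σy = 124.4, Σxy = 731.5, Σx² = 217, Σy² = 2505.42
Sxx = Σx² − (Σx)²/n = 217 − 175 = 42
Sxy = Σxy − (Σx)(Σy)/n = 731.5 − 622 = 109.5
Syy = Σy² − (Σy)²/n = 2505.42 − 2210.765714 = 294.654286
R² = Sxy²/(Sxx·Syy) = (109.5)²/(42·294.654286) = 0.968872

0.969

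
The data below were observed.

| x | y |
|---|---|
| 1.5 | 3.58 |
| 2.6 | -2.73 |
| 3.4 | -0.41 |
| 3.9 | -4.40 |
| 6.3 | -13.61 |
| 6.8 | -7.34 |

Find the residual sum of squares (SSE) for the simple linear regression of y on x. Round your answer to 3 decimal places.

39.808

n = 6, Σx = 24.5, Σy = -24.91, Σxy = -155.937, Σx² = 121.71, Σy² = 278.9051
Sxx = Σx² − (Σx)²/n = 121.71 − 100.041667 = 21.668333
Sxy = Σxy − (Σx)(Σy)/n = -155.937 − (-101.715833) = -54.221167
Syy = Σy² − (Σy)²/n = 278.9051 − 103.418017 = 175.487083
b = Sxy/Sxx = -54.221167/21.668333 = -2.502323
SSE = Syy − b·Sxy = 175.487083 − (-2.502323)·(-54.221167) = 39.808216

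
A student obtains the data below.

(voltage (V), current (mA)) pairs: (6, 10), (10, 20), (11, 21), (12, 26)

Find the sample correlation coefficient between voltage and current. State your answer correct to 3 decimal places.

n = 4, Σx = 39, Σy = 77, Σxy = 803, Σx² = 401, Σy² = 1617
Sxx = Σx² − (Σx)²/n = 401 − 380.25 = 20.75
Sxy = Σxy − (Σx)(Σy)/n = 803 − 750.75 = 52.25
Syy = Σy² − (Σy)²/n = 1617 − 1482.25 = 134.75
r = Sxy/√(Sxx·Syy) = 52.25/√(2796.0625) = 52.25/52.877807 = 0.988127

0.988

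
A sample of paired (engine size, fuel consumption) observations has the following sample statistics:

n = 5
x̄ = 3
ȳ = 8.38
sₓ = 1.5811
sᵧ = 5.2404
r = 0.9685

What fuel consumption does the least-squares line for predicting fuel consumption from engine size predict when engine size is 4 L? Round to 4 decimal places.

b = r · sᵧ/sₓ = 0.9685 · 5.2404/1.5811 = 3.209998
a = ȳ − b·x̄ = 8.38 − 3.209998·3 = -1.249993
ŷ(4) = a + b·4 = -1.249993 + 3.209998·4 = 11.589998

11.5900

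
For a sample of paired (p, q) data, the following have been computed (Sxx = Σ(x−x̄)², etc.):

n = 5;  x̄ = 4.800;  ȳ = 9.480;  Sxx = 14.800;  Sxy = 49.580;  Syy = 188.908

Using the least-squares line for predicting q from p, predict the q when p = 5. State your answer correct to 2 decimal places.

10.15

b = Sxy/Sxx = 49.58/14.8 = 3.35
a = ȳ − b·x̄ = 9.48 − 3.35·4.8 = -6.6
ŷ(5) = a + b·5 = -6.6 + 3.35·5 = 10.15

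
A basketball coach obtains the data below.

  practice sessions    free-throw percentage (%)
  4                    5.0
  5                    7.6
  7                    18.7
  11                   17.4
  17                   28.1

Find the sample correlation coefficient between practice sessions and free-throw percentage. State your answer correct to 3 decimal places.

0.923

n = 5, Σx = 44, Σy = 76.8, Σxy = 858, Σx² = 500, Σy² = 1524.82
Sxx = Σx² − (Σx)²/n = 500 − 387.2 = 112.8
Sxy = Σxy − (Σx)(Σy)/n = 858 − 675.84 = 182.16
Syy = Σy² − (Σy)²/n = 1524.82 − 1179.648 = 345.172
r = Sxy/√(Sxx·Syy) = 182.16/√(38935.4016) = 182.16/197.320555 = 0.923168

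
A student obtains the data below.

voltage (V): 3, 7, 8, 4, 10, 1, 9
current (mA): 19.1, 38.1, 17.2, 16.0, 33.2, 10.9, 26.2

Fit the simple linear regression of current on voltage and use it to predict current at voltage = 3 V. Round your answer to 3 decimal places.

16.776

n = 7, Σx = 42, Σy = 160.7, Σxy = 1104.3, Σx² = 320
Sxx = Σx² − (Σx)²/n = 320 − 252 = 68
Sxy = Σxy − (Σx)(Σy)/n = 1104.3 − 964.2 = 140.1
b = Sxy/Sxx = 140.1/68 = 2.060294
a = ȳ − b·x̄ = 22.957143 − 2.060294·6 = 10.595378
ŷ(3) = a + b·3 = 10.595378 + 2.060294·3 = 16.776261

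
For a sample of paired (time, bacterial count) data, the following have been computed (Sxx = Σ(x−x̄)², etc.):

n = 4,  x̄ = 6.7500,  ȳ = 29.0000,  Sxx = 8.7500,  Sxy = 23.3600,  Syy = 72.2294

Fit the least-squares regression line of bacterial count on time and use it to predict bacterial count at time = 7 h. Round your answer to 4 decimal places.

29.6674

b = Sxy/Sxx = 23.36/8.75 = 2.669714
a = ȳ − b·x̄ = 29 − 2.669714·6.75 = 10.979429
ŷ(7) = a + b·7 = 10.979429 + 2.669714·7 = 29.667429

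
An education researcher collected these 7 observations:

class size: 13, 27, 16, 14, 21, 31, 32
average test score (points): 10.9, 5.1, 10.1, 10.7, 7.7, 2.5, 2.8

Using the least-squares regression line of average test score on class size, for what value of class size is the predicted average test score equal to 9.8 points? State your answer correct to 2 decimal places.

n = 7, Σx = 154, Σy = 49.8, Σxy = 919.6, Σx² = 3776
Sxx = Σx² − (Σx)²/n = 3776 − 3388 = 388
Sxy = Σxy − (Σx)(Σy)/n = 919.6 − 1095.6 = -176
b = Sxy/Sxx = -176/388 = -0.453608
a = ȳ − b·x̄ = 7.114286 − (-0.453608)·22 = 17.093667
Set a + b·x = 9.8: x = (9.8 − 17.093667) / (-0.453608) = 16.079221

16.08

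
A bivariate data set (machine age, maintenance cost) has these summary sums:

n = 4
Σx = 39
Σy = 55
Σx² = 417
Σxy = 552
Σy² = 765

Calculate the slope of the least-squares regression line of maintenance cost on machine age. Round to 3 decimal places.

Sxx = Σx² − (Σx)²/n = 417 − 380.25 = 36.75
Sxy = Σxy − (Σx)(Σy)/n = 552 − 536.25 = 15.75
b = Sxy/Sxx = 15.75/36.75 = 0.428571

0.429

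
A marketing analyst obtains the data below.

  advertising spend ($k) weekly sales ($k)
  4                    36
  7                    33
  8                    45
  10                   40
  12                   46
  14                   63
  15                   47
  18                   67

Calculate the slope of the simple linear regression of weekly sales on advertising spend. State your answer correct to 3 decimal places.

n = 8, Σx = 88, Σy = 377, Σxy = 4480, Σx² = 1118
Sxx = Σx² − (Σx)²/n = 1118 − 968 = 150
Sxy = Σxy − (Σx)(Σy)/n = 4480 − 4147 = 333
b = Sxy/Sxx = 333/150 = 2.22

2.220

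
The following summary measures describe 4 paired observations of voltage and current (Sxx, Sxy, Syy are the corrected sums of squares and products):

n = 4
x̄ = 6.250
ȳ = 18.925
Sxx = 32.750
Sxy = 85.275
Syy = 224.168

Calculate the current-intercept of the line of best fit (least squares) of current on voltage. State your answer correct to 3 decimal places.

b = Sxy/Sxx = 85.275/32.75 = 2.603817
a = ȳ − b·x̄ = 18.925 − 2.603817·6.25 = 2.651145

2.651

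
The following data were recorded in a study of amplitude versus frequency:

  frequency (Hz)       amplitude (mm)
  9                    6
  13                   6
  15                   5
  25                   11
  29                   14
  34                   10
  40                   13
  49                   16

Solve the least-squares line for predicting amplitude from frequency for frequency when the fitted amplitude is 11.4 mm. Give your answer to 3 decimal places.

31.545

n = 8, Σx = 214, Σy = 81, Σxy = 2532, Σx² = 7098
Sxx = Σx² − (Σx)²/n = 7098 − 5724.5 = 1373.5
Sxy = Σxy − (Σx)(Σy)/n = 2532 − 2166.75 = 365.25
b = Sxy/Sxx = 365.25/1373.5 = 0.265926
a = ȳ − b·x̄ = 10.125 − 0.265926·26.75 = 3.011467
Set a + b·x = 11.4: x = (11.4 − 3.011467) / 0.265926 = 31.544559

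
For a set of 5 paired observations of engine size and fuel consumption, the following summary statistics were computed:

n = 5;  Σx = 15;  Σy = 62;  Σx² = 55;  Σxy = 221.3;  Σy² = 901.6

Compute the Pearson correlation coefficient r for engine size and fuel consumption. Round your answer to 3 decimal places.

Sxx = Σx² − (Σx)²/n = 55 − 45 = 10
Sxy = Σxy − (Σx)(Σy)/n = 221.3 − 186 = 35.3
Syy = Σy² − (Σy)²/n = 901.6 − 768.8 = 132.8
r = Sxy/√(Sxx·Syy) = 35.3/√(1328) = 35.3/36.441734 = 0.968670

0.969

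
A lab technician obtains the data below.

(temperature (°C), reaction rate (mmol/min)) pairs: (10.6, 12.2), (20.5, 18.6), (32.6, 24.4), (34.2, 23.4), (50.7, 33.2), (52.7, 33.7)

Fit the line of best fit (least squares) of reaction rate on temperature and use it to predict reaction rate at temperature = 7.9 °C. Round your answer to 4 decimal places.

11.3409

n = 6, Σx = 201.3, Σy = 145.5, Σxy = 5565.57, Σx² = 8112.79
Sxx = Σx² − (Σx)²/n = 8112.79 − 6753.615 = 1359.175
Sxy = Σxy − (Σx)(Σy)/n = 5565.57 − 4881.525 = 684.045
b = Sxy/Sxx = 684.045/1359.175 = 0.503280
a = ȳ − b·x̄ = 24.25 − 0.503280·33.55 = 7.364971
ŷ(7.9) = a + b·7.9 = 7.364971 + 0.503280·7.9 = 11.340879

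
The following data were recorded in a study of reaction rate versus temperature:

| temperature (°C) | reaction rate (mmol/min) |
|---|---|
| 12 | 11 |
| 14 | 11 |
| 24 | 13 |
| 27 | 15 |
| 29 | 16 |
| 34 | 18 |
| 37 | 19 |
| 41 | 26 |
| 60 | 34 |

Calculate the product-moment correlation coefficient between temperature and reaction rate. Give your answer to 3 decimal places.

n = 9, Σx = 278, Σy = 163, Σxy = 5888, Σx² = 10292, Σy² = 3409
Sxx = Σx² − (Σx)²/n = 10292 − 8587.111111 = 1704.888889
Sxy = Σxy − (Σx)(Σy)/n = 5888 − 5034.888889 = 853.111111
Syy = Σy² − (Σy)²/n = 3409 − 2952.111111 = 456.888889
r = Sxy/√(Sxx·Syy) = 853.111111/√(778944.790123) = 853.111111/882.578489 = 0.966612

0.967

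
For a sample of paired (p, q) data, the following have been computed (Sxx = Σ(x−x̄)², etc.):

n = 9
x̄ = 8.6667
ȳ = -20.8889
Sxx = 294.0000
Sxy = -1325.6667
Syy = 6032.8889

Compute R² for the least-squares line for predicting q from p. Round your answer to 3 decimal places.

R² = Sxy²/(Sxx·Syy) = (-1325.6667)²/(294·6032.8889) = 0.990823

0.991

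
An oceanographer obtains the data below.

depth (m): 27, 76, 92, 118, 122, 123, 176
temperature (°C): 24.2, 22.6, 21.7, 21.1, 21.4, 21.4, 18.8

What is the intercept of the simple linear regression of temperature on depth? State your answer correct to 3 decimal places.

25.216

n = 7, Σx = 734, Σy = 151.2, Σxy = 15409, Σx² = 89882
Sxx = Σx² − (Σx)²/n = 89882 − 76965.142857 = 12916.857143
Sxy = Σxy − (Σx)(Σy)/n = 15409 − 15854.4 = -445.4
b = Sxy/Sxx = -445.4/12916.857143 = -0.034482
a = ȳ − b·x̄ = 21.6 − (-0.034482)·104.857143 = 25.215692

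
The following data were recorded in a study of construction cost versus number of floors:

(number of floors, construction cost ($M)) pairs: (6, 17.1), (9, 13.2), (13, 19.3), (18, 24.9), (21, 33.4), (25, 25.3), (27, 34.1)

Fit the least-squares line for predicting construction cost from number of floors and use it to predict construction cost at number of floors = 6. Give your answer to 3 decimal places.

n = 7, Σx = 119, Σy = 167.3, Σxy = 3175.1, Σx² = 2405
Sxx = Σx² − (Σx)²/n = 2405 − 2023 = 382
Sxy = Σxy − (Σx)(Σy)/n = 3175.1 − 2844.1 = 331
b = Sxy/Sxx = 331/382 = 0.866492
a = ȳ − b·x̄ = 23.9 − 0.866492·17 = 9.169634
ŷ(6) = a + b·6 = 9.169634 + 0.866492·6 = 14.368586

14.369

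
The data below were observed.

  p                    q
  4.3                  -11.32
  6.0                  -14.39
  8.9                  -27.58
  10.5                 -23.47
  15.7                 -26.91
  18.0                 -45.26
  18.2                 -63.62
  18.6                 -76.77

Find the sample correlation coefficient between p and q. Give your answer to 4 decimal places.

-0.8603

n = 8, Σx = 100.2, Σy = -289.32, Σxy = -4449.886, Σx² = 1491.64, Σy² = 14360.4648
Sxx = Σx² − (Σx)²/n = 1491.64 − 1255.005 = 236.635
Sxy = Σxy − (Σx)(Σy)/n = -4449.886 − (-3623.733) = -826.153
Syy = Σy² − (Σy)²/n = 14360.4648 − 10463.2578 = 3897.207
r = Sxy/√(Sxx·Syy) = -826.153/√(922215.578445) = -826.153/960.320560 = -0.860289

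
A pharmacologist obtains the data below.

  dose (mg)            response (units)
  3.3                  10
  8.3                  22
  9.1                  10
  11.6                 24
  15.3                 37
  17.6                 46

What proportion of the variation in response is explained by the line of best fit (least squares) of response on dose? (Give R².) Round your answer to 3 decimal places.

n = 6, Σx = 65.2, Σy = 149, Σxy = 1960.7, Σx² = 841, Σy² = 4745
Sxx = Σx² − (Σx)²/n = 841 − 708.506667 = 132.493333
Sxy = Σxy − (Σx)(Σy)/n = 1960.7 − 1619.133333 = 341.566667
Syy = Σy² − (Σy)²/n = 4745 − 3700.166667 = 1044.833333
R² = Sxy²/(Sxx·Syy) = (341.566667)²/(132.493333·1044.833333) = 0.842772

0.843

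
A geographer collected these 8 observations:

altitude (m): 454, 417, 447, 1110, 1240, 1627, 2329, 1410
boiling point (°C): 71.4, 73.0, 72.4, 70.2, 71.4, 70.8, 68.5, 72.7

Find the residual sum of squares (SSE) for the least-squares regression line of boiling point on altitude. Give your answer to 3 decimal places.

n = 8, Σx = 9034, Σy = 570.4, Σxy = 638912.5, Σx² = 13408984, Σy² = 40684.9
Sxx = Σx² − (Σx)²/n = 13408984 − 10201644.5 = 3207339.5
Sxy = Σxy − (Σx)(Σy)/n = 638912.5 − 644124.2 = -5211.7
Syy = Σy² − (Σy)²/n = 40684.9 − 40669.52 = 15.38
b = Sxy/Sxx = -5211.7/3207339.5 = -0.001625
SSE = Syy − b·Sxy = 15.38 − (-0.001625)·(-5211.7) = 6.911356

6.911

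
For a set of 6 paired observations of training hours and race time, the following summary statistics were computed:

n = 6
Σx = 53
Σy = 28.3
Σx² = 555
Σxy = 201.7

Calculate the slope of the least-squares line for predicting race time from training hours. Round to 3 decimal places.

-0.556

Sxx = Σx² − (Σx)²/n = 555 − 468.166667 = 86.833333
Sxy = Σxy − (Σx)(Σy)/n = 201.7 − 249.983333 = -48.283333
b = Sxy/Sxx = -48.283333/86.833333 = -0.556046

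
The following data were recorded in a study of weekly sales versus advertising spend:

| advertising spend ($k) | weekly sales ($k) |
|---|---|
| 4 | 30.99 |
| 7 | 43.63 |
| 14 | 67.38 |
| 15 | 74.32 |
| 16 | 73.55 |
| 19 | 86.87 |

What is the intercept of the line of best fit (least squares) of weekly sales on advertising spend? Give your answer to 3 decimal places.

n = 6, Σx = 75, Σy = 376.74, Σxy = 5314.82, Σx² = 1103
Sxx = Σx² − (Σx)²/n = 1103 − 937.5 = 165.5
Sxy = Σxy − (Σx)(Σy)/n = 5314.82 − 4709.25 = 605.57
b = Sxy/Sxx = 605.57/165.5 = 3.659033
a = ȳ − b·x̄ = 62.79 − 3.659033·12.5 = 17.052085

17.052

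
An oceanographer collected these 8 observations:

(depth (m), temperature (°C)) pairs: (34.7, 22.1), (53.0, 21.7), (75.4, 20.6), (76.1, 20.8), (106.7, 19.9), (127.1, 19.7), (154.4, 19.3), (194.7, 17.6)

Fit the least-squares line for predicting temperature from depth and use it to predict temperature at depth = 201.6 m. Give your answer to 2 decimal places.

17.63

n = 8, Σx = 822.1, Σy = 161.7, Σxy = 16086.93, Σx² = 104776.21
Sxx = Σx² − (Σx)²/n = 104776.21 − 84481.05125 = 20295.15875
Sxy = Σxy − (Σx)(Σy)/n = 16086.93 − 16616.69625 = -529.76625
b = Sxy/Sxx = -529.76625/20295.15875 = -0.026103
a = ȳ − b·x̄ = 20.2125 − (-0.026103)·102.7625 = 22.894918
ŷ(201.6) = a + b·201.6 = 22.894918 + (-0.026103)·201.6 = 17.632536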